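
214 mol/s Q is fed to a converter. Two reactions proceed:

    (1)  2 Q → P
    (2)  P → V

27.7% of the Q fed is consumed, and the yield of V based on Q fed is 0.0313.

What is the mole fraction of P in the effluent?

Conversion of Q: Q consumed = 2ξ₁ = 0.277 × 214 → ξ₁ = 29.64 mol/s.
Yield of V: 1ξ₂ / 214 = 0.0313 → ξ₂ = 6.698 mol/s.
Outlet amounts (n = n₀ + Σ ν·ξ):
  Q: 214 − 2(29.64) = 154.7
  P: 0 + 1(29.64) − 1(6.698) = 22.94
  V: 0 + 1(6.698) = 6.698
Total out = 184.4 mol/s; y_P = 22.94 / 184.4 = 0.1244.

0.124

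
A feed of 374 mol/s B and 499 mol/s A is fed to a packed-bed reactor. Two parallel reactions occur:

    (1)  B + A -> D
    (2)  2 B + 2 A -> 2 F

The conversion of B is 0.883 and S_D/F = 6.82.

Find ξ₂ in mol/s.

Conversion of B: B consumed = 0.883 × 374 = 330.2 mol/s = 1ξ₁ + 2ξ₂.
Selectivity: 1ξ₁ / (2ξ₂) = 6.82 → ξ₁ = 13.64 ξ₂.
Substitute: (1·13.64 + 2) ξ₂ = 330.2 → ξ₂ = 21.12 mol/s, ξ₁ = 288 mol/s.
Outlet amounts (n = n₀ + Σ ν·ξ):
  B: 374 − 1(288) − 2(21.12) = 43.76
  A: 499 − 1(288) − 2(21.12) = 168.8
  D: 0 + 1(288) = 288
  F: 0 + 2(21.12) = 42.23

ξ₂ = 21.1 mol/s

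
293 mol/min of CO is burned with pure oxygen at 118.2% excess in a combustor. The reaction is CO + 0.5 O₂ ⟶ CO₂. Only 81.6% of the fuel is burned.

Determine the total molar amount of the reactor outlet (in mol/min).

493 mol/min

Stoichiometric O₂ = 0.5 × 293 = 146.5 mol/min; O₂ fed = 146.5 × 2.182 = 319.7 mol/min.
Fuel reacted = 0.816 × 293 → ξ = 239.1 mol/min.
Outlet (n = n₀ + ν ξ):
  CO: 293 − 1(239.1) = 53.91
  O₂: 319.7 − 0.5(239.1) = 200.1
  CO₂: 0 + 1(239.1) = 239.1
Total out = 53.91 + 200.1 + 239.1 = 493.1 mol/min.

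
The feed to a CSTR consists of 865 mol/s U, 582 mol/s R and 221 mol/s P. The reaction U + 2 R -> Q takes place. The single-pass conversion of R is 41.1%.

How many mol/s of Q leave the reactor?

120 mol/s

R reacted = 0.411 × 582 = 239.2 mol/s; ν_R = −2, so ξ = 239.2/2 = 119.6 mol/s.
Outlet amounts (n = n₀ + ν ξ):
  U: 865 − 1(119.6) = 745.4
  R: 582 − 2(119.6) = 342.8
  Q: 0 + 1(119.6) = 119.6
  P: 221 (inert)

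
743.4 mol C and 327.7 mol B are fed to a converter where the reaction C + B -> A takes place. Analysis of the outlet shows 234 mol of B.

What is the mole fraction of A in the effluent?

For B: n = n₀ − 1ξ → 234 = 327.7 − 1ξ, giving ξ = 93.7 mol.
Outlet amounts (n = n₀ + ν ξ):
  C: 743.4 − 1(93.7) = 649.7
  B: 327.7 − 1(93.7) = 234
  A: 0 + 1(93.7) = 93.7
Total out = 977.4 mol; y_A = 93.7 / 977.4 = 0.09587.

0.0959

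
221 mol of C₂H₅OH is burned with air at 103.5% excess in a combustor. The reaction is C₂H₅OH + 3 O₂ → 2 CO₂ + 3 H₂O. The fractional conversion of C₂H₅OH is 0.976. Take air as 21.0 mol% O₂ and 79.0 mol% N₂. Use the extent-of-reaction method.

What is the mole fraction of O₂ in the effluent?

0.102

Stoichiometric O₂ = 3 × 221 = 663 mol; O₂ fed = 663 × 2.035 = 1349 mol.
N₂ fed = 1349 × 79/21 = 5076 mol.
Fuel reacted = 0.976 × 221 → ξ = 215.7 mol.
Outlet (n = n₀ + ν ξ):
  C₂H₅OH: 221 − 1(215.7) = 5.304
  O₂: 1349 − 3(215.7) = 702.1
  N₂: 5076 (inert)
  CO₂: 0 + 2(215.7) = 431.4
  H₂O: 0 + 3(215.7) = 647.1
Total out = 6861 mol; y_O₂ = 702.1 / 6861 = 0.1023.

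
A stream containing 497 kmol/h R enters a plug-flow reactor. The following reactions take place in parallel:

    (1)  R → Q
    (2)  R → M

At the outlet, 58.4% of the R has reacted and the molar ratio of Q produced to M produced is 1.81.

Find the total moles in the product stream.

497 kmol/h

Conversion of R: R consumed = 0.584 × 497 = 290.2 kmol/h = 1ξ₁ + 1ξ₂.
Selectivity: 1ξ₁ / (1ξ₂) = 1.81 → ξ₁ = 1.81 ξ₂.
Substitute: (1·1.81 + 1) ξ₂ = 290.2 → ξ₂ = 103.3 kmol/h, ξ₁ = 187 kmol/h.
Outlet amounts (n = n₀ + Σ ν·ξ):
  R: 497 − 1(187) − 1(103.3) = 206.8
  Q: 0 + 1(187) = 187
  M: 0 + 1(103.3) = 103.3
Total out = 206.8 + 187 + 103.3 = 497 kmol/h.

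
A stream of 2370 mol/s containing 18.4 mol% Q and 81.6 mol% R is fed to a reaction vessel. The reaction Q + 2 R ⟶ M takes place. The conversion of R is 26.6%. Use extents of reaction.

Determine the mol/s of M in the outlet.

257 mol/s

R reacted = 0.266 × 1934 = 514.4 mol/s; ν_R = −2, so ξ = 514.4/2 = 257.2 mol/s.
Outlet amounts (n = n₀ + ν ξ):
  Q: 436.1 − 1(257.2) = 178.9
  R: 1934 − 2(257.2) = 1419
  M: 0 + 1(257.2) = 257.2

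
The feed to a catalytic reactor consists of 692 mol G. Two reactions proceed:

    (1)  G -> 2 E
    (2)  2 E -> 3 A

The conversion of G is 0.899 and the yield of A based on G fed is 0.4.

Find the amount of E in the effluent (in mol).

Conversion of G: G consumed = 1ξ₁ = 0.899 × 692 → ξ₁ = 622.1 mol.
Yield of A: 3ξ₂ / 692 = 0.4 → ξ₂ = 92.27 mol.
Outlet amounts (n = n₀ + Σ ν·ξ):
  G: 692 − 1(622.1) = 69.89
  E: 0 + 2(622.1) − 2(92.27) = 1060
  A: 0 + 3(92.27) = 276.8

1060 mol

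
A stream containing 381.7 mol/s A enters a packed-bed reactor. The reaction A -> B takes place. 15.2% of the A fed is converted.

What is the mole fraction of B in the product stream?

0.152

A reacted = 0.152 × 381.7 = 58.02 mol/s; ν_A = −1, so ξ = 58.02/1 = 58.02 mol/s.
Outlet amounts (n = n₀ + ν ξ):
  A: 381.7 − 1(58.02) = 323.7
  B: 0 + 1(58.02) = 58.02
Total out = 381.7 mol/s; y_B = 58.02 / 381.7 = 0.152.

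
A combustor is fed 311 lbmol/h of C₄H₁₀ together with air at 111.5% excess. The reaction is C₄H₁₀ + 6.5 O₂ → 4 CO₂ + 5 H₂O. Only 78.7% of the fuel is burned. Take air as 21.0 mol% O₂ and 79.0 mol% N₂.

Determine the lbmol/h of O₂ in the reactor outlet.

2680 lbmol/h

Stoichiometric O₂ = 6.5 × 311 = 2022 lbmol/h; O₂ fed = 2022 × 2.115 = 4275 lbmol/h.
N₂ fed = 4275 × 79/21 = 16080 lbmol/h.
Fuel reacted = 0.787 × 311 → ξ = 244.8 lbmol/h.
Outlet (n = n₀ + ν ξ):
  C₄H₁₀: 311 − 1(244.8) = 66.24
  O₂: 4275 − 6.5(244.8) = 2685
  N₂: 16080 (inert)
  CO₂: 0 + 4(244.8) = 979
  H₂O: 0 + 5(244.8) = 1224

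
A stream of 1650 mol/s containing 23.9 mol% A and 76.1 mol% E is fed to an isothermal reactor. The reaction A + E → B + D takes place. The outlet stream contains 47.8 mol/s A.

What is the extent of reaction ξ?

ξ = 347 mol/s

For A: n = n₀ − 1ξ → 47.8 = 394.4 − 1ξ, giving ξ = 346.6 mol/s.
Outlet amounts (n = n₀ + ν ξ):
  A: 394.4 − 1(346.6) = 47.8
  E: 1256 − 1(346.6) = 909.1
  B: 0 + 1(346.6) = 346.6
  D: 0 + 1(346.6) = 346.6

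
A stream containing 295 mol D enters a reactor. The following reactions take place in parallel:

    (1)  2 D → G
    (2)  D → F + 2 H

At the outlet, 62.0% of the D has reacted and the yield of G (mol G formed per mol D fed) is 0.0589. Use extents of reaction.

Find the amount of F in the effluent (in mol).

148 mol

Yield of G: 1ξ₁ / 295 = 0.0589 → ξ₁ = 17.38 mol.
Conversion of D: 2ξ₁ + 1ξ₂ = 0.62 × 295 = 182.9 → ξ₂ = 148.1 mol.
Outlet amounts (n = n₀ + Σ ν·ξ):
  D: 295 − 2(17.38) − 1(148.1) = 112.1
  G: 0 + 1(17.38) = 17.38
  F: 0 + 1(148.1) = 148.1
  H: 0 + 2(148.1) = 296.3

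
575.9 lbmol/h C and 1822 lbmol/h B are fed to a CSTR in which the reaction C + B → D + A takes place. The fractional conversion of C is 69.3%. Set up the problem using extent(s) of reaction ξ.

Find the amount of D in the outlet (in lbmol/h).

C reacted = 0.693 × 575.9 = 399.1 lbmol/h; ν_C = −1, so ξ = 399.1/1 = 399.1 lbmol/h.
Outlet amounts (n = n₀ + ν ξ):
  C: 575.9 − 1(399.1) = 176.8
  B: 1822 − 1(399.1) = 1423
  D: 0 + 1(399.1) = 399.1
  A: 0 + 1(399.1) = 399.1

399 lbmol/h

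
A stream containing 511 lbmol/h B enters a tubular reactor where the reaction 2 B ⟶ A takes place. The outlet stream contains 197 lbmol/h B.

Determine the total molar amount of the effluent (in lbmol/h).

For B: n = n₀ − 2ξ → 197 = 511 − 2ξ, giving ξ = 157 lbmol/h.
Outlet amounts (n = n₀ + ν ξ):
  B: 511 − 2(157) = 197
  A: 0 + 1(157) = 157
Total out = 197 + 157 = 354 lbmol/h.

354 lbmol/h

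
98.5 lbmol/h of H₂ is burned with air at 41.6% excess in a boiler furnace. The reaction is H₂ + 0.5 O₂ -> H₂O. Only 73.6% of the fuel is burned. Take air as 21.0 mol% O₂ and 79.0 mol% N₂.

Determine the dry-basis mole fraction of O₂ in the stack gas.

0.104

Stoichiometric O₂ = 0.5 × 98.5 = 49.25 lbmol/h; O₂ fed = 49.25 × 1.416 = 69.74 lbmol/h.
N₂ fed = 69.74 × 79/21 = 262.3 lbmol/h.
Fuel reacted = 0.736 × 98.5 → ξ = 72.5 lbmol/h.
Outlet (n = n₀ + ν ξ):
  H₂: 98.5 − 1(72.5) = 26
  O₂: 69.74 − 0.5(72.5) = 33.49
  N₂: 262.3 (inert)
  H₂O: 0 + 1(72.5) = 72.5
Dry total = 321.8 lbmol/h; y_O₂ (dry) = 33.49 / 321.8 = 0.1041.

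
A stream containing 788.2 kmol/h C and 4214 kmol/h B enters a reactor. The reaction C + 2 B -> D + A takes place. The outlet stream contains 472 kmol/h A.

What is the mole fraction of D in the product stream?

0.104

For A: n = n₀ + 1ξ → 472 = 0 + 1ξ, giving ξ = 472 kmol/h.
Outlet amounts (n = n₀ + ν ξ):
  C: 788.2 − 1(472) = 316.2
  B: 4214 − 2(472) = 3270
  D: 0 + 1(472) = 472
  A: 0 + 1(472) = 472
Total out = 4530 kmol/h; y_D = 472 / 4530 = 0.1042.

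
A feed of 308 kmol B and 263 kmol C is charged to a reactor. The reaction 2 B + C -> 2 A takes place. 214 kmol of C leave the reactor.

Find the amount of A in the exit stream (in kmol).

98 kmol

For C: n = n₀ − 1ξ → 214 = 263 − 1ξ, giving ξ = 49 kmol.
Outlet amounts (n = n₀ + ν ξ):
  B: 308 − 2(49) = 210
  C: 263 − 1(49) = 214
  A: 0 + 2(49) = 98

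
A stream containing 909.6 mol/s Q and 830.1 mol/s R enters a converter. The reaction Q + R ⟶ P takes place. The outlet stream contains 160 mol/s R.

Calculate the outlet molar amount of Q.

For R: n = n₀ − 1ξ → 160 = 830.1 − 1ξ, giving ξ = 670.1 mol/s.
Outlet amounts (n = n₀ + ν ξ):
  Q: 909.6 − 1(670.1) = 239.5
  R: 830.1 − 1(670.1) = 160
  P: 0 + 1(670.1) = 670.1

240 mol/s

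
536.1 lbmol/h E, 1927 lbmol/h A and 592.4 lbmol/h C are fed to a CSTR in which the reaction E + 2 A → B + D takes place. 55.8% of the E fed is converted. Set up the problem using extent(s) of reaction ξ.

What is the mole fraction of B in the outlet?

0.109

E reacted = 0.558 × 536.1 = 299.1 lbmol/h; ν_E = −1, so ξ = 299.1/1 = 299.1 lbmol/h.
Outlet amounts (n = n₀ + ν ξ):
  E: 536.1 − 1(299.1) = 237
  A: 1927 − 2(299.1) = 1329
  B: 0 + 1(299.1) = 299.1
  D: 0 + 1(299.1) = 299.1
  C: 592.4 (inert)
Total out = 2756 lbmol/h; y_B = 299.1 / 2756 = 0.1085.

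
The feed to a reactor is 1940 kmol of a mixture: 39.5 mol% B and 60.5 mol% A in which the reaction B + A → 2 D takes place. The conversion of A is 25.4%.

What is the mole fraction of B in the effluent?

0.241

A reacted = 0.254 × 1174 = 298.1 kmol; ν_A = −1, so ξ = 298.1/1 = 298.1 kmol.
Outlet amounts (n = n₀ + ν ξ):
  B: 766.3 − 1(298.1) = 468.2
  A: 1174 − 1(298.1) = 875.6
  D: 0 + 2(298.1) = 596.2
Total out = 1940 kmol; y_B = 468.2 / 1940 = 0.2413.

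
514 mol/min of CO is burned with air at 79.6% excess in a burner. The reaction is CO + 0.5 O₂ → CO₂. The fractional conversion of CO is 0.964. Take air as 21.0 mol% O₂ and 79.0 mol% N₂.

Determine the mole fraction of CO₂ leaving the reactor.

0.201

Stoichiometric O₂ = 0.5 × 514 = 257 mol/min; O₂ fed = 257 × 1.796 = 461.6 mol/min.
N₂ fed = 461.6 × 79/21 = 1736 mol/min.
Fuel reacted = 0.964 × 514 → ξ = 495.5 mol/min.
Outlet (n = n₀ + ν ξ):
  CO: 514 − 1(495.5) = 18.5
  O₂: 461.6 − 0.5(495.5) = 213.8
  N₂: 1736 (inert)
  CO₂: 0 + 1(495.5) = 495.5
Total out = 2464 mol/min; y_CO₂ = 495.5 / 2464 = 0.2011.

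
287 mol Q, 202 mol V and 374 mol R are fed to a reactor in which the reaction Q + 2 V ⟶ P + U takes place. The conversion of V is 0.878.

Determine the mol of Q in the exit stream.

V reacted = 0.878 × 202 = 177.4 mol; ν_V = −2, so ξ = 177.4/2 = 88.68 mol.
Outlet amounts (n = n₀ + ν ξ):
  Q: 287 − 1(88.68) = 198.3
  V: 202 − 2(88.68) = 24.64
  P: 0 + 1(88.68) = 88.68
  U: 0 + 1(88.68) = 88.68
  R: 374 (inert)

198 mol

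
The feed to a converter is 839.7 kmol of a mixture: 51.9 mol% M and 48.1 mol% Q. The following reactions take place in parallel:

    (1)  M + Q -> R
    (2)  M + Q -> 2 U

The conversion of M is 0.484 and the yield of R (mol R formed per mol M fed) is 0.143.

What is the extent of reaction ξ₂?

Yield of R: 1ξ₁ / 435.8 = 0.143 → ξ₁ = 62.32 kmol.
Conversion of M: 1ξ₁ + 1ξ₂ = 0.484 × 435.8 = 210.9 → ξ₂ = 148.6 kmol.
Outlet amounts (n = n₀ + Σ ν·ξ):
  M: 435.8 − 1(62.32) − 1(148.6) = 224.9
  Q: 403.9 − 1(62.32) − 1(148.6) = 193
  R: 0 + 1(62.32) = 62.32
  U: 0 + 2(148.6) = 297.2

ξ₂ = 149 kmol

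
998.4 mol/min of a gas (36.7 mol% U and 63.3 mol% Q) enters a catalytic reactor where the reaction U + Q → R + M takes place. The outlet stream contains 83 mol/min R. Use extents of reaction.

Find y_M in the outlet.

For R: n = n₀ + 1ξ → 83 = 0 + 1ξ, giving ξ = 83 mol/min.
Outlet amounts (n = n₀ + ν ξ):
  U: 366.4 − 1(83) = 283.4
  Q: 632 − 1(83) = 549
  R: 0 + 1(83) = 83
  M: 0 + 1(83) = 83
Total out = 998.4 mol/min; y_M = 83 / 998.4 = 0.08313.

0.0831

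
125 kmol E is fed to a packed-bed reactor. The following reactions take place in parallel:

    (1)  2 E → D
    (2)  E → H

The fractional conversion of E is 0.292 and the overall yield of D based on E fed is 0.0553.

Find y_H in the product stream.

0.192

Yield of D: 1ξ₁ / 125 = 0.0553 → ξ₁ = 6.913 kmol.
Conversion of E: 2ξ₁ + 1ξ₂ = 0.292 × 125 = 36.5 → ξ₂ = 22.67 kmol.
Outlet amounts (n = n₀ + Σ ν·ξ):
  E: 125 − 2(6.913) − 1(22.67) = 88.5
  D: 0 + 1(6.913) = 6.913
  H: 0 + 1(22.67) = 22.67
Total out = 118.1 kmol; y_H = 22.67 / 118.1 = 0.192.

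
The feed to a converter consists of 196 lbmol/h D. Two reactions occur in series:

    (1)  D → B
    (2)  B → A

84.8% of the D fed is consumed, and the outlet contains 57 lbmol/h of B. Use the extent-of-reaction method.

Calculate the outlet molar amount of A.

Conversion of D: D consumed = 1ξ₁ = 0.848 × 196 → ξ₁ = 166.2 lbmol/h.
B balance: n_B = 0 + 1ξ₁ − 1ξ₂ = 57 → ξ₂ = (1·166.2 − 57)/1 = 109.2 lbmol/h.
Outlet amounts (n = n₀ + Σ ν·ξ):
  D: 196 − 1(166.2) = 29.79
  B: 0 + 1(166.2) − 1(109.2) = 57
  A: 0 + 1(109.2) = 109.2

109 lbmol/h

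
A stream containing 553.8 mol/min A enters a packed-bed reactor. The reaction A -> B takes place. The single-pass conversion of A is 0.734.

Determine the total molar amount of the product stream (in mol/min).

A reacted = 0.734 × 553.8 = 406.5 mol/min; ν_A = −1, so ξ = 406.5/1 = 406.5 mol/min.
Outlet amounts (n = n₀ + ν ξ):
  A: 553.8 − 1(406.5) = 147.3
  B: 0 + 1(406.5) = 406.5
Total out = 147.3 + 406.5 = 553.8 mol/min.

554 mol/min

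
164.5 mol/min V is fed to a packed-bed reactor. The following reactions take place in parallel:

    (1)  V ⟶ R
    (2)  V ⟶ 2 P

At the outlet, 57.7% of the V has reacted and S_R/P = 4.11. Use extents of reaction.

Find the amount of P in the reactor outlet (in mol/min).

20.6 mol/min

Conversion of V: V consumed = 0.577 × 164.5 = 94.92 mol/min = 1ξ₁ + 1ξ₂.
Selectivity: 1ξ₁ / (2ξ₂) = 4.11 → ξ₁ = 8.22 ξ₂.
Substitute: (1·8.22 + 1) ξ₂ = 94.92 → ξ₂ = 10.29 mol/min, ξ₁ = 84.62 mol/min.
Outlet amounts (n = n₀ + Σ ν·ξ):
  V: 164.5 − 1(84.62) − 1(10.29) = 69.58
  R: 0 + 1(84.62) = 84.62
  P: 0 + 2(10.29) = 20.59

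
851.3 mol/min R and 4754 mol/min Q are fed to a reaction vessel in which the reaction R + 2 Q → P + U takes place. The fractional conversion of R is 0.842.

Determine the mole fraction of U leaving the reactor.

R reacted = 0.842 × 851.3 = 716.8 mol/min; ν_R = −1, so ξ = 716.8/1 = 716.8 mol/min.
Outlet amounts (n = n₀ + ν ξ):
  R: 851.3 − 1(716.8) = 134.5
  Q: 4754 − 2(716.8) = 3320
  P: 0 + 1(716.8) = 716.8
  U: 0 + 1(716.8) = 716.8
Total out = 4889 mol/min; y_U = 716.8 / 4889 = 0.1466.

0.147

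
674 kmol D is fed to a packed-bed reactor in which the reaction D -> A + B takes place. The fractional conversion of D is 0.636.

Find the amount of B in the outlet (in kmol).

D reacted = 0.636 × 674 = 428.7 kmol; ν_D = −1, so ξ = 428.7/1 = 428.7 kmol.
Outlet amounts (n = n₀ + ν ξ):
  D: 674 − 1(428.7) = 245.3
  A: 0 + 1(428.7) = 428.7
  B: 0 + 1(428.7) = 428.7

429 kmol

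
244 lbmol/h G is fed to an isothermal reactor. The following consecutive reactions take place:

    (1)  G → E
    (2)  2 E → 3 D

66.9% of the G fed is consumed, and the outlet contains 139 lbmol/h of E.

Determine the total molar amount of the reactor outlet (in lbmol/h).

256 lbmol/h

Conversion of G: G consumed = 1ξ₁ = 0.669 × 244 → ξ₁ = 163.2 lbmol/h.
E balance: n_E = 0 + 1ξ₁ − 2ξ₂ = 139 → ξ₂ = (1·163.2 − 139)/2 = 12.12 lbmol/h.
Outlet amounts (n = n₀ + Σ ν·ξ):
  G: 244 − 1(163.2) = 80.76
  E: 0 + 1(163.2) − 2(12.12) = 139
  D: 0 + 3(12.12) = 36.35
Total out = 80.76 + 139 + 36.35 = 256.1 lbmol/h.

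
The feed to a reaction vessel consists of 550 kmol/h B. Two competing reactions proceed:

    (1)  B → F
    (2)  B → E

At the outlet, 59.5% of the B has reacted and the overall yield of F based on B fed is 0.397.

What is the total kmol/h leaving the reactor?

550 kmol/h

Yield of F: 1ξ₁ / 550 = 0.397 → ξ₁ = 218.4 kmol/h.
Conversion of B: 1ξ₁ + 1ξ₂ = 0.595 × 550 = 327.2 → ξ₂ = 108.9 kmol/h.
Outlet amounts (n = n₀ + Σ ν·ξ):
  B: 550 − 1(218.4) − 1(108.9) = 222.8
  F: 0 + 1(218.4) = 218.4
  E: 0 + 1(108.9) = 108.9
Total out = 222.8 + 218.4 + 108.9 = 550 kmol/h.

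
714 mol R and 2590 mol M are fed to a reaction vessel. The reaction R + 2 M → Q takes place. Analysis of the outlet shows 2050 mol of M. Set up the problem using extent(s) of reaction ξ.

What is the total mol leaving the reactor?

For M: n = n₀ − 2ξ → 2050 = 2590 − 2ξ, giving ξ = 270 mol.
Outlet amounts (n = n₀ + ν ξ):
  R: 714 − 1(270) = 444
  M: 2590 − 2(270) = 2050
  Q: 0 + 1(270) = 270
Total out = 444 + 2050 + 270 = 2764 mol.

2760 mol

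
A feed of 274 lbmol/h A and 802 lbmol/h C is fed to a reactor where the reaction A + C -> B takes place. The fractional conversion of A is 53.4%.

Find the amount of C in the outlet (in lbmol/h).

656 lbmol/h

A reacted = 0.534 × 274 = 146.3 lbmol/h; ν_A = −1, so ξ = 146.3/1 = 146.3 lbmol/h.
Outlet amounts (n = n₀ + ν ξ):
  A: 274 − 1(146.3) = 127.7
  C: 802 − 1(146.3) = 655.7
  B: 0 + 1(146.3) = 146.3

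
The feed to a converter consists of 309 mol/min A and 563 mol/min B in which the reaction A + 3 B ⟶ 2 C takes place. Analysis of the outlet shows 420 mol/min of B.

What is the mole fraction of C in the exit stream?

0.123

For B: n = n₀ − 3ξ → 420 = 563 − 3ξ, giving ξ = 47.67 mol/min.
Outlet amounts (n = n₀ + ν ξ):
  A: 309 − 1(47.67) = 261.3
  B: 563 − 3(47.67) = 420
  C: 0 + 2(47.67) = 95.33
Total out = 776.7 mol/min; y_C = 95.33 / 776.7 = 0.1227.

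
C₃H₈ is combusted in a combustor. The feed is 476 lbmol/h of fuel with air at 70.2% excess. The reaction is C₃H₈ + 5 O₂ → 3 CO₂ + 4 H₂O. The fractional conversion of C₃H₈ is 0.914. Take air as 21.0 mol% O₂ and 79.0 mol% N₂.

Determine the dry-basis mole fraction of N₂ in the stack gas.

Stoichiometric O₂ = 5 × 476 = 2380 lbmol/h; O₂ fed = 2380 × 1.702 = 4051 lbmol/h.
N₂ fed = 4051 × 79/21 = 15240 lbmol/h.
Fuel reacted = 0.914 × 476 → ξ = 435.1 lbmol/h.
Outlet (n = n₀ + ν ξ):
  C₃H₈: 476 − 1(435.1) = 40.94
  O₂: 4051 − 5(435.1) = 1875
  N₂: 15240 (inert)
  CO₂: 0 + 3(435.1) = 1305
  H₂O: 0 + 4(435.1) = 1740
Dry total = 18460 lbmol/h; y_N₂ (dry) = 15240 / 18460 = 0.8255.

0.825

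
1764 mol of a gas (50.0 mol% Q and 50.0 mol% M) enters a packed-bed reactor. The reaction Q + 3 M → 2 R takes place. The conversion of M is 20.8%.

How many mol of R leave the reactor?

M reacted = 0.208 × 882 = 183.5 mol; ν_M = −3, so ξ = 183.5/3 = 61.15 mol.
Outlet amounts (n = n₀ + ν ξ):
  Q: 882 − 1(61.15) = 820.8
  M: 882 − 3(61.15) = 698.5
  R: 0 + 2(61.15) = 122.3

122 mol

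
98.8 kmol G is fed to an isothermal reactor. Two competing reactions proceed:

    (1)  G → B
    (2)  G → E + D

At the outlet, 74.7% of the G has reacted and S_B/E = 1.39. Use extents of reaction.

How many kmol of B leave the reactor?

42.9 kmol

Conversion of G: G consumed = 0.747 × 98.8 = 73.8 kmol = 1ξ₁ + 1ξ₂.
Selectivity: 1ξ₁ / (1ξ₂) = 1.39 → ξ₁ = 1.39 ξ₂.
Substitute: (1·1.39 + 1) ξ₂ = 73.8 → ξ₂ = 30.88 kmol, ξ₁ = 42.92 kmol.
Outlet amounts (n = n₀ + Σ ν·ξ):
  G: 98.8 − 1(42.92) − 1(30.88) = 25
  B: 0 + 1(42.92) = 42.92
  E: 0 + 1(30.88) = 30.88
  D: 0 + 1(30.88) = 30.88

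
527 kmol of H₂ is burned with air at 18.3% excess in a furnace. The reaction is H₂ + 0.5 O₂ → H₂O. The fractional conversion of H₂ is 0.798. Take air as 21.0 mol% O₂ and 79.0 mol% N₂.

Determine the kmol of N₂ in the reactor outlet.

1170 kmol

Stoichiometric O₂ = 0.5 × 527 = 263.5 kmol; O₂ fed = 263.5 × 1.183 = 311.7 kmol.
N₂ fed = 311.7 × 79/21 = 1173 kmol.
Fuel reacted = 0.798 × 527 → ξ = 420.5 kmol.
Outlet (n = n₀ + ν ξ):
  H₂: 527 − 1(420.5) = 106.5
  O₂: 311.7 − 0.5(420.5) = 101.4
  N₂: 1173 (inert)
  H₂O: 0 + 1(420.5) = 420.5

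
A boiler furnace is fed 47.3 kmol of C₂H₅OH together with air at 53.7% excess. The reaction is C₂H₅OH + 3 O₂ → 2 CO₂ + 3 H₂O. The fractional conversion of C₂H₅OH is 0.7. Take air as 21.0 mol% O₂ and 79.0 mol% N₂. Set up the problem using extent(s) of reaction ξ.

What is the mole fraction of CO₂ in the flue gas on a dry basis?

0.0649

Stoichiometric O₂ = 3 × 47.3 = 141.9 kmol; O₂ fed = 141.9 × 1.537 = 218.1 kmol.
N₂ fed = 218.1 × 79/21 = 820.5 kmol.
Fuel reacted = 0.7 × 47.3 → ξ = 33.11 kmol.
Outlet (n = n₀ + ν ξ):
  C₂H₅OH: 47.3 − 1(33.11) = 14.19
  O₂: 218.1 − 3(33.11) = 118.8
  N₂: 820.5 (inert)
  CO₂: 0 + 2(33.11) = 66.22
  H₂O: 0 + 3(33.11) = 99.33
Dry total = 1020 kmol; y_CO₂ (dry) = 66.22 / 1020 = 0.06494.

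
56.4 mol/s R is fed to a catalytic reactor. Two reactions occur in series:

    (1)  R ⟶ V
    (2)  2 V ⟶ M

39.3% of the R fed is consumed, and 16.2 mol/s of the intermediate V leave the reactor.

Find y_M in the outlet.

0.0558

Conversion of R: R consumed = 1ξ₁ = 0.393 × 56.4 → ξ₁ = 22.17 mol/s.
V balance: n_V = 0 + 1ξ₁ − 2ξ₂ = 16.2 → ξ₂ = (1·22.17 − 16.2)/2 = 2.983 mol/s.
Outlet amounts (n = n₀ + Σ ν·ξ):
  R: 56.4 − 1(22.17) = 34.23
  V: 0 + 1(22.17) − 2(2.983) = 16.2
  M: 0 + 1(2.983) = 2.983
Total out = 53.42 mol/s; y_M = 2.983 / 53.42 = 0.05584.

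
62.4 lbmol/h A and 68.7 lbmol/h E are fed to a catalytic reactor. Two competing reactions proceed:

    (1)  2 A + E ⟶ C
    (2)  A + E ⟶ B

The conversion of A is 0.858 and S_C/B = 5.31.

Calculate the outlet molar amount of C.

Conversion of A: A consumed = 0.858 × 62.4 = 53.54 lbmol/h = 2ξ₁ + 1ξ₂.
Selectivity: 1ξ₁ / (1ξ₂) = 5.31 → ξ₁ = 5.31 ξ₂.
Substitute: (2·5.31 + 1) ξ₂ = 53.54 → ξ₂ = 4.608 lbmol/h, ξ₁ = 24.47 lbmol/h.
Outlet amounts (n = n₀ + Σ ν·ξ):
  A: 62.4 − 2(24.47) − 1(4.608) = 8.861
  E: 68.7 − 1(24.47) − 1(4.608) = 39.63
  C: 0 + 1(24.47) = 24.47
  B: 0 + 1(4.608) = 4.608

24.5 lbmol/h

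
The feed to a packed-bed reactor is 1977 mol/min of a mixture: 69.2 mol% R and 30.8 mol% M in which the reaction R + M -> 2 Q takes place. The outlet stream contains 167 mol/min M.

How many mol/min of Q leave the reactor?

For M: n = n₀ − 1ξ → 167 = 608.9 − 1ξ, giving ξ = 441.9 mol/min.
Outlet amounts (n = n₀ + ν ξ):
  R: 1368 − 1(441.9) = 926.2
  M: 608.9 − 1(441.9) = 167
  Q: 0 + 2(441.9) = 883.8

884 mol/min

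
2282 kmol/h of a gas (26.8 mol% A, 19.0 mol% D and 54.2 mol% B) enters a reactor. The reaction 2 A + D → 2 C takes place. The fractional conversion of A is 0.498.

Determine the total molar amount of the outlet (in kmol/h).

2130 kmol/h

A reacted = 0.498 × 611.6 = 304.6 kmol/h; ν_A = −2, so ξ = 304.6/2 = 152.3 kmol/h.
Outlet amounts (n = n₀ + ν ξ):
  A: 611.6 − 2(152.3) = 307
  D: 433.6 − 1(152.3) = 281.3
  C: 0 + 2(152.3) = 304.6
  B: 1237 (inert)
Total out = 307 + 281.3 + 304.6 + 1237 = 2130 kmol/h.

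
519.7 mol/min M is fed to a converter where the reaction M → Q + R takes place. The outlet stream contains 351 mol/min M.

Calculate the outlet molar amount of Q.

For M: n = n₀ − 1ξ → 351 = 519.7 − 1ξ, giving ξ = 168.7 mol/min.
Outlet amounts (n = n₀ + ν ξ):
  M: 519.7 − 1(168.7) = 351
  Q: 0 + 1(168.7) = 168.7
  R: 0 + 1(168.7) = 168.7

169 mol/min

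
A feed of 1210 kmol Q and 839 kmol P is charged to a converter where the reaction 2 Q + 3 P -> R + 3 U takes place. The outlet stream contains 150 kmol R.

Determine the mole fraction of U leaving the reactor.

0.237

For R: n = n₀ + 1ξ → 150 = 0 + 1ξ, giving ξ = 150 kmol.
Outlet amounts (n = n₀ + ν ξ):
  Q: 1210 − 2(150) = 910
  P: 839 − 3(150) = 389
  R: 0 + 1(150) = 150
  U: 0 + 3(150) = 450
Total out = 1899 kmol; y_U = 450 / 1899 = 0.237.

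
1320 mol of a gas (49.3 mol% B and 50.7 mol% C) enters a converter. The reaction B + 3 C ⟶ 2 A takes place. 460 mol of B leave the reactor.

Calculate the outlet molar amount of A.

For B: n = n₀ − 1ξ → 460 = 650.8 − 1ξ, giving ξ = 190.8 mol.
Outlet amounts (n = n₀ + ν ξ):
  B: 650.8 − 1(190.8) = 460
  C: 669.2 − 3(190.8) = 96.96
  A: 0 + 2(190.8) = 381.5

382 mol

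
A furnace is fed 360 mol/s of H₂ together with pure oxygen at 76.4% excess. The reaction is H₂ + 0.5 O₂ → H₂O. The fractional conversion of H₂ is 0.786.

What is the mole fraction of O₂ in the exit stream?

Stoichiometric O₂ = 0.5 × 360 = 180 mol/s; O₂ fed = 180 × 1.764 = 317.5 mol/s.
Fuel reacted = 0.786 × 360 → ξ = 283 mol/s.
Outlet (n = n₀ + ν ξ):
  H₂: 360 − 1(283) = 77.04
  O₂: 317.5 − 0.5(283) = 176
  H₂O: 0 + 1(283) = 283
Total out = 536 mol/s; y_O₂ = 176 / 536 = 0.3284.

0.328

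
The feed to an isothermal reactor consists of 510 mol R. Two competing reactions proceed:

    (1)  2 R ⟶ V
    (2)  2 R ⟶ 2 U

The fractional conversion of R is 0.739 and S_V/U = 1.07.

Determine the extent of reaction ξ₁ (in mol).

ξ₁ = 128 mol

Conversion of R: R consumed = 0.739 × 510 = 376.9 mol = 2ξ₁ + 2ξ₂.
Selectivity: 1ξ₁ / (2ξ₂) = 1.07 → ξ₁ = 2.14 ξ₂.
Substitute: (2·2.14 + 2) ξ₂ = 376.9 → ξ₂ = 60.01 mol, ξ₁ = 128.4 mol.
Outlet amounts (n = n₀ + Σ ν·ξ):
  R: 510 − 2(128.4) − 2(60.01) = 133.1
  V: 0 + 1(128.4) = 128.4
  U: 0 + 2(60.01) = 120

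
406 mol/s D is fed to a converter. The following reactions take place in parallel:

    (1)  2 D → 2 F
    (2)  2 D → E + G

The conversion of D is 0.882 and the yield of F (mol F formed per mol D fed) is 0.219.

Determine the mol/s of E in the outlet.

135 mol/s

Yield of F: 2ξ₁ / 406 = 0.219 → ξ₁ = 44.46 mol/s.
Conversion of D: 2ξ₁ + 2ξ₂ = 0.882 × 406 = 358.1 → ξ₂ = 134.6 mol/s.
Outlet amounts (n = n₀ + Σ ν·ξ):
  D: 406 − 2(44.46) − 2(134.6) = 47.91
  F: 0 + 2(44.46) = 88.91
  E: 0 + 1(134.6) = 134.6
  G: 0 + 1(134.6) = 134.6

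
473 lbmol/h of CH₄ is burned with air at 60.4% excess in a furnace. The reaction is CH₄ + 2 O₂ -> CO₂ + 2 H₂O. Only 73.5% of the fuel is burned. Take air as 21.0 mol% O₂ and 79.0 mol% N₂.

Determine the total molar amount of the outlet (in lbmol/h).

7700 lbmol/h

Stoichiometric O₂ = 2 × 473 = 946 lbmol/h; O₂ fed = 946 × 1.604 = 1517 lbmol/h.
N₂ fed = 1517 × 79/21 = 5708 lbmol/h.
Fuel reacted = 0.735 × 473 → ξ = 347.7 lbmol/h.
Outlet (n = n₀ + ν ξ):
  CH₄: 473 − 1(347.7) = 125.3
  O₂: 1517 − 2(347.7) = 822.1
  N₂: 5708 (inert)
  CO₂: 0 + 1(347.7) = 347.7
  H₂O: 0 + 2(347.7) = 695.3
Total out = 125.3 + 822.1 + 5708 + 347.7 + 695.3 = 7699 lbmol/h.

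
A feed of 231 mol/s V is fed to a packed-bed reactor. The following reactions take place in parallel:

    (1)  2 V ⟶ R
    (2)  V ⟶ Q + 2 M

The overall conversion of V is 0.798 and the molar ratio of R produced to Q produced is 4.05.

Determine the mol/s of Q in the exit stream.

Conversion of V: V consumed = 0.798 × 231 = 184.3 mol/s = 2ξ₁ + 1ξ₂.
Selectivity: 1ξ₁ / (1ξ₂) = 4.05 → ξ₁ = 4.05 ξ₂.
Substitute: (2·4.05 + 1) ξ₂ = 184.3 → ξ₂ = 20.26 mol/s, ξ₁ = 82.04 mol/s.
Outlet amounts (n = n₀ + Σ ν·ξ):
  V: 231 − 2(82.04) − 1(20.26) = 46.66
  R: 0 + 1(82.04) = 82.04
  Q: 0 + 1(20.26) = 20.26
  M: 0 + 2(20.26) = 40.51

20.3 mol/s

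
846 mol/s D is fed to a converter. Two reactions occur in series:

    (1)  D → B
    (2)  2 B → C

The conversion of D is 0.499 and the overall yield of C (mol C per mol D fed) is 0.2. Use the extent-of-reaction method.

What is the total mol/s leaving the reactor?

677 mol/s

Conversion of D: D consumed = 1ξ₁ = 0.499 × 846 → ξ₁ = 422.2 mol/s.
Yield of C: 1ξ₂ / 846 = 0.2 → ξ₂ = 169.2 mol/s.
Outlet amounts (n = n₀ + Σ ν·ξ):
  D: 846 − 1(422.2) = 423.8
  B: 0 + 1(422.2) − 2(169.2) = 83.75
  C: 0 + 1(169.2) = 169.2
Total out = 423.8 + 83.75 + 169.2 = 676.8 mol/s.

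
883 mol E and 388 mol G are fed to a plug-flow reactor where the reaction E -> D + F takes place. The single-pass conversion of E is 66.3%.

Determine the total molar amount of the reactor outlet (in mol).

1860 mol

E reacted = 0.663 × 883 = 585.4 mol; ν_E = −1, so ξ = 585.4/1 = 585.4 mol.
Outlet amounts (n = n₀ + ν ξ):
  E: 883 − 1(585.4) = 297.6
  D: 0 + 1(585.4) = 585.4
  F: 0 + 1(585.4) = 585.4
  G: 388 (inert)
Total out = 297.6 + 585.4 + 585.4 + 388 = 1856 mol.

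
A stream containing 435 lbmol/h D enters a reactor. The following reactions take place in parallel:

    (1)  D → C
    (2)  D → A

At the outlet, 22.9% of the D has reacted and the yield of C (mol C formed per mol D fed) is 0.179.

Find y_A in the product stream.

Yield of C: 1ξ₁ / 435 = 0.179 → ξ₁ = 77.86 lbmol/h.
Conversion of D: 1ξ₁ + 1ξ₂ = 0.229 × 435 = 99.62 → ξ₂ = 21.75 lbmol/h.
Outlet amounts (n = n₀ + Σ ν·ξ):
  D: 435 − 1(77.86) − 1(21.75) = 335.4
  C: 0 + 1(77.86) = 77.86
  A: 0 + 1(21.75) = 21.75
Total out = 435 lbmol/h; y_A = 21.75 / 435 = 0.05.

0.05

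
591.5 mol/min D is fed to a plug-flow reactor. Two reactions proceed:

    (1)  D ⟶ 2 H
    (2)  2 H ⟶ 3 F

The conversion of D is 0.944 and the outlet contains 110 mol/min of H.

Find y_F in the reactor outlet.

0.913

Conversion of D: D consumed = 1ξ₁ = 0.944 × 591.5 → ξ₁ = 558.4 mol/min.
H balance: n_H = 0 + 2ξ₁ − 2ξ₂ = 110 → ξ₂ = (2·558.4 − 110)/2 = 503.4 mol/min.
Outlet amounts (n = n₀ + Σ ν·ξ):
  D: 591.5 − 1(558.4) = 33.12
  H: 0 + 2(558.4) − 2(503.4) = 110
  F: 0 + 3(503.4) = 1510
Total out = 1653 mol/min; y_F = 1510 / 1653 = 0.9134.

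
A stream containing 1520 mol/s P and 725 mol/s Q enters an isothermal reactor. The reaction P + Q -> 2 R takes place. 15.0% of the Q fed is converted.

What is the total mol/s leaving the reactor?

Q reacted = 0.15 × 725 = 108.8 mol/s; ν_Q = −1, so ξ = 108.8/1 = 108.8 mol/s.
Outlet amounts (n = n₀ + ν ξ):
  P: 1520 − 1(108.8) = 1411
  Q: 725 − 1(108.8) = 616.2
  R: 0 + 2(108.8) = 217.5
Total out = 1411 + 616.2 + 217.5 = 2245 mol/s.

2240 mol/s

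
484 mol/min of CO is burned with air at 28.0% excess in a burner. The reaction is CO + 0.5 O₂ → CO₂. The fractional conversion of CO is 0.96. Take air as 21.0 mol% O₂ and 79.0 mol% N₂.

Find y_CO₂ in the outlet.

Stoichiometric O₂ = 0.5 × 484 = 242 mol/min; O₂ fed = 242 × 1.280 = 309.8 mol/min.
N₂ fed = 309.8 × 79/21 = 1165 mol/min.
Fuel reacted = 0.96 × 484 → ξ = 464.6 mol/min.
Outlet (n = n₀ + ν ξ):
  CO: 484 − 1(464.6) = 19.36
  O₂: 309.8 − 0.5(464.6) = 77.44
  N₂: 1165 (inert)
  CO₂: 0 + 1(464.6) = 464.6
Total out = 1727 mol/min; y_CO₂ = 464.6 / 1727 = 0.2691.

0.269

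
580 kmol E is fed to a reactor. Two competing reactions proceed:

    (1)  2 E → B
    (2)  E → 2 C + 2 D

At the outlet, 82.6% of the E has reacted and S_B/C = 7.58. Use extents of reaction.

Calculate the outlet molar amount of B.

232 kmol

Conversion of E: E consumed = 0.826 × 580 = 479.1 kmol = 2ξ₁ + 1ξ₂.
Selectivity: 1ξ₁ / (2ξ₂) = 7.58 → ξ₁ = 15.16 ξ₂.
Substitute: (2·15.16 + 1) ξ₂ = 479.1 → ξ₂ = 15.3 kmol, ξ₁ = 231.9 kmol.
Outlet amounts (n = n₀ + Σ ν·ξ):
  E: 580 − 2(231.9) − 1(15.3) = 100.9
  B: 0 + 1(231.9) = 231.9
  C: 0 + 2(15.3) = 30.59
  D: 0 + 2(15.3) = 30.59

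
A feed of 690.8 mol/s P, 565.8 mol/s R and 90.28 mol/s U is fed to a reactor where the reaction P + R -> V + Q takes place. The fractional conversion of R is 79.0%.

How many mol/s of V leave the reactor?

447 mol/s

R reacted = 0.79 × 565.8 = 447 mol/s; ν_R = −1, so ξ = 447/1 = 447 mol/s.
Outlet amounts (n = n₀ + ν ξ):
  P: 690.8 − 1(447) = 243.8
  R: 565.8 − 1(447) = 118.8
  V: 0 + 1(447) = 447
  Q: 0 + 1(447) = 447
  U: 90.28 (inert)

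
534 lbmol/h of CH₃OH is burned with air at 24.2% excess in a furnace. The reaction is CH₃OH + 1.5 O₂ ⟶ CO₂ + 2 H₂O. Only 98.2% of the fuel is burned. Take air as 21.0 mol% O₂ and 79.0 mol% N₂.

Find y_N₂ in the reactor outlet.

Stoichiometric O₂ = 1.5 × 534 = 801 lbmol/h; O₂ fed = 801 × 1.242 = 994.8 lbmol/h.
N₂ fed = 994.8 × 79/21 = 3743 lbmol/h.
Fuel reacted = 0.982 × 534 → ξ = 524.4 lbmol/h.
Outlet (n = n₀ + ν ξ):
  CH₃OH: 534 − 1(524.4) = 9.612
  O₂: 994.8 − 1.5(524.4) = 208.3
  N₂: 3743 (inert)
  CO₂: 0 + 1(524.4) = 524.4
  H₂O: 0 + 2(524.4) = 1049
Total out = 5534 lbmol/h; y_N₂ = 3743 / 5534 = 0.6763.

0.676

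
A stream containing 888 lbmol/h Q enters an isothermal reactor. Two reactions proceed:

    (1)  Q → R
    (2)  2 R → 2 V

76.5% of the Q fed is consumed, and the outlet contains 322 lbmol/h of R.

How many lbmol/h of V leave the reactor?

Conversion of Q: Q consumed = 1ξ₁ = 0.765 × 888 → ξ₁ = 679.3 lbmol/h.
R balance: n_R = 0 + 1ξ₁ − 2ξ₂ = 322 → ξ₂ = (1·679.3 − 322)/2 = 178.7 lbmol/h.
Outlet amounts (n = n₀ + Σ ν·ξ):
  Q: 888 − 1(679.3) = 208.7
  R: 0 + 1(679.3) − 2(178.7) = 322
  V: 0 + 2(178.7) = 357.3

357 lbmol/h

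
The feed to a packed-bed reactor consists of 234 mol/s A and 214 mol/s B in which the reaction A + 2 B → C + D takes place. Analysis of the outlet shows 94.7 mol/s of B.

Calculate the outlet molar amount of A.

174 mol/s

For B: n = n₀ − 2ξ → 94.7 = 214 − 2ξ, giving ξ = 59.65 mol/s.
Outlet amounts (n = n₀ + ν ξ):
  A: 234 − 1(59.65) = 174.3
  B: 214 − 2(59.65) = 94.7
  C: 0 + 1(59.65) = 59.65
  D: 0 + 1(59.65) = 59.65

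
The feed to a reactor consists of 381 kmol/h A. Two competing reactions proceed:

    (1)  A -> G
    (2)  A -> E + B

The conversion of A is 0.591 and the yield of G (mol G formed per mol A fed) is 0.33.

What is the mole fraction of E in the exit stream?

Yield of G: 1ξ₁ / 381 = 0.33 → ξ₁ = 125.7 kmol/h.
Conversion of A: 1ξ₁ + 1ξ₂ = 0.591 × 381 = 225.2 → ξ₂ = 99.44 kmol/h.
Outlet amounts (n = n₀ + Σ ν·ξ):
  A: 381 − 1(125.7) − 1(99.44) = 155.8
  G: 0 + 1(125.7) = 125.7
  E: 0 + 1(99.44) = 99.44
  B: 0 + 1(99.44) = 99.44
Total out = 480.4 kmol/h; y_E = 99.44 / 480.4 = 0.207.

0.207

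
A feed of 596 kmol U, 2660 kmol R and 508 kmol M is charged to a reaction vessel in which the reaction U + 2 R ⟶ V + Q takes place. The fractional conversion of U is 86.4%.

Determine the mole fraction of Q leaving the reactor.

U reacted = 0.864 × 596 = 514.9 kmol; ν_U = −1, so ξ = 514.9/1 = 514.9 kmol.
Outlet amounts (n = n₀ + ν ξ):
  U: 596 − 1(514.9) = 81.06
  R: 2660 − 2(514.9) = 1630
  V: 0 + 1(514.9) = 514.9
  Q: 0 + 1(514.9) = 514.9
  M: 508 (inert)
Total out = 3249 kmol; y_Q = 514.9 / 3249 = 0.1585.

0.158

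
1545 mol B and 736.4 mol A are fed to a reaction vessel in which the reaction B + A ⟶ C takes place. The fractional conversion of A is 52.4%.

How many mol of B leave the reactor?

A reacted = 0.524 × 736.4 = 385.9 mol; ν_A = −1, so ξ = 385.9/1 = 385.9 mol.
Outlet amounts (n = n₀ + ν ξ):
  B: 1545 − 1(385.9) = 1159
  A: 736.4 − 1(385.9) = 350.5
  C: 0 + 1(385.9) = 385.9

1160 mol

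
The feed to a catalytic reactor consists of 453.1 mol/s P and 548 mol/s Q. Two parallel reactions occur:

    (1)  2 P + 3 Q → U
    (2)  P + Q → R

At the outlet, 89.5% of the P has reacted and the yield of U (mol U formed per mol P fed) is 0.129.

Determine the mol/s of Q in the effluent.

Yield of U: 1ξ₁ / 453.1 = 0.129 → ξ₁ = 58.45 mol/s.
Conversion of P: 2ξ₁ + 1ξ₂ = 0.895 × 453.1 = 405.5 → ξ₂ = 288.6 mol/s.
Outlet amounts (n = n₀ + Σ ν·ξ):
  P: 453.1 − 2(58.45) − 1(288.6) = 47.58
  Q: 548 − 3(58.45) − 1(288.6) = 84.03
  U: 0 + 1(58.45) = 58.45
  R: 0 + 1(288.6) = 288.6

84 mol/s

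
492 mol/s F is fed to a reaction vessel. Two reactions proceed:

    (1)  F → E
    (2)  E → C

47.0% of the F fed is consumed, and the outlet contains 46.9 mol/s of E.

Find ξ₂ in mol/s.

Conversion of F: F consumed = 1ξ₁ = 0.47 × 492 → ξ₁ = 231.2 mol/s.
E balance: n_E = 0 + 1ξ₁ − 1ξ₂ = 46.9 → ξ₂ = (1·231.2 − 46.9)/1 = 184.3 mol/s.
Outlet amounts (n = n₀ + Σ ν·ξ):
  F: 492 − 1(231.2) = 260.8
  E: 0 + 1(231.2) − 1(184.3) = 46.9
  C: 0 + 1(184.3) = 184.3

ξ₂ = 184 mol/s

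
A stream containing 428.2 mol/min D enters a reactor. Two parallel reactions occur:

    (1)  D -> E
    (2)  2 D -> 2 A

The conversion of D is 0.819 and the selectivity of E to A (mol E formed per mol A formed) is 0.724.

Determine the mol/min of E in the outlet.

Conversion of D: D consumed = 0.819 × 428.2 = 350.7 mol/min = 1ξ₁ + 2ξ₂.
Selectivity: 1ξ₁ / (2ξ₂) = 0.724 → ξ₁ = 1.448 ξ₂.
Substitute: (1·1.448 + 2) ξ₂ = 350.7 → ξ₂ = 101.7 mol/min, ξ₁ = 147.3 mol/min.
Outlet amounts (n = n₀ + Σ ν·ξ):
  D: 428.2 − 1(147.3) − 2(101.7) = 77.5
  E: 0 + 1(147.3) = 147.3
  A: 0 + 2(101.7) = 203.4

147 mol/min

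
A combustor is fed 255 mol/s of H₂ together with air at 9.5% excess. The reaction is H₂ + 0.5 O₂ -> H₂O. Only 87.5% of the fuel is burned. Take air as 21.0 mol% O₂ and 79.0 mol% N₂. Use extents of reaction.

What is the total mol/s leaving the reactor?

808 mol/s

Stoichiometric O₂ = 0.5 × 255 = 127.5 mol/s; O₂ fed = 127.5 × 1.095 = 139.6 mol/s.
N₂ fed = 139.6 × 79/21 = 525.2 mol/s.
Fuel reacted = 0.875 × 255 → ξ = 223.1 mol/s.
Outlet (n = n₀ + ν ξ):
  H₂: 255 − 1(223.1) = 31.88
  O₂: 139.6 − 0.5(223.1) = 28.05
  N₂: 525.2 (inert)
  H₂O: 0 + 1(223.1) = 223.1
Total out = 31.88 + 28.05 + 525.2 + 223.1 = 808.3 mol/s.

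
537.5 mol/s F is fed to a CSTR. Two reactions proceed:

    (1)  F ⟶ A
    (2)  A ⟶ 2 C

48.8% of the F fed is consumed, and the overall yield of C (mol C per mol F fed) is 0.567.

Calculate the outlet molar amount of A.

Conversion of F: F consumed = 1ξ₁ = 0.488 × 537.5 → ξ₁ = 262.3 mol/s.
Yield of C: 2ξ₂ / 537.5 = 0.567 → ξ₂ = 152.4 mol/s.
Outlet amounts (n = n₀ + Σ ν·ξ):
  F: 537.5 − 1(262.3) = 275.2
  A: 0 + 1(262.3) − 1(152.4) = 109.9
  C: 0 + 2(152.4) = 304.8

110 mol/s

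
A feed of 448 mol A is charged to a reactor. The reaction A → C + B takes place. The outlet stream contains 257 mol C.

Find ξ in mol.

For C: n = n₀ + 1ξ → 257 = 0 + 1ξ, giving ξ = 257 mol.
Outlet amounts (n = n₀ + ν ξ):
  A: 448 − 1(257) = 191
  C: 0 + 1(257) = 257
  B: 0 + 1(257) = 257

ξ = 257 mol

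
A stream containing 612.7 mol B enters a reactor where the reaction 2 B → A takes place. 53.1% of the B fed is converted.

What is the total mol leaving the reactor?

450 mol

B reacted = 0.531 × 612.7 = 325.3 mol; ν_B = −2, so ξ = 325.3/2 = 162.7 mol.
Outlet amounts (n = n₀ + ν ξ):
  B: 612.7 − 2(162.7) = 287.4
  A: 0 + 1(162.7) = 162.7
Total out = 287.4 + 162.7 = 450 mol.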